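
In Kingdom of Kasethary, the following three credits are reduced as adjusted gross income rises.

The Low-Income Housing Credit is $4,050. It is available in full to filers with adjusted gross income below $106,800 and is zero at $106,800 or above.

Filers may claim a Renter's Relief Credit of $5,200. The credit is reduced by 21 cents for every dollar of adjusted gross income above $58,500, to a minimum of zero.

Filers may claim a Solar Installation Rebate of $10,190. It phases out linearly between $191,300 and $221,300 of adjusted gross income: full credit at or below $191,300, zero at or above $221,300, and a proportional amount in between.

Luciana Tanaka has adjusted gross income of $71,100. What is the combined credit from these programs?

Low-Income Housing Credit: $71,100 is below the $106,800 cutoff, so the full $4,050 applies.
Renter's Relief Credit: 21% of the $12,600 excess over $58,500 is $2,646; credit = $5,200 − $2,646 = $2,554.
Solar Installation Rebate: $71,100 is at or below the $191,300 threshold, so the full $10,190 applies.
Total: $4,050 + $2,554 + $10,190 = $16,794.

$16,794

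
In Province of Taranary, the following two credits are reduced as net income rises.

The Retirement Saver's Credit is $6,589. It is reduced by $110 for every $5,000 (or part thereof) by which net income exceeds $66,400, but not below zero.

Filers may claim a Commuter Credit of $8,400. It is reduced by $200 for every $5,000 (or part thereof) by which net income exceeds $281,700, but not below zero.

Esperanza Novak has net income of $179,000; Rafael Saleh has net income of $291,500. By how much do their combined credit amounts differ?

$2,930

Esperanza ($179,000): Retirement Saver's Credit: income exceeds $66,400 by $112,600, which is 23 full-or-partial $5,000 increments; reduction = 23 × $110 = $2,530, leaving $4,059. Commuter Credit: $179,000 is at or below the $281,700 threshold, so the full $8,400 applies. total $4,059 + $8,400 = $12,459
Rafael ($291,500): Retirement Saver's Credit: income exceeds $66,400 by $225,100, which is 46 full-or-partial $5,000 increments; reduction = 46 × $110 = $5,060, leaving $1,529. Commuter Credit: income exceeds $281,700 by $9,800, which is 2 full-or-partial $5,000 increments; reduction = 2 × $200 = $400, leaving $8,000. total $1,529 + $8,000 = $9,529
Difference: |$12,459 − $9,529| = $2,930.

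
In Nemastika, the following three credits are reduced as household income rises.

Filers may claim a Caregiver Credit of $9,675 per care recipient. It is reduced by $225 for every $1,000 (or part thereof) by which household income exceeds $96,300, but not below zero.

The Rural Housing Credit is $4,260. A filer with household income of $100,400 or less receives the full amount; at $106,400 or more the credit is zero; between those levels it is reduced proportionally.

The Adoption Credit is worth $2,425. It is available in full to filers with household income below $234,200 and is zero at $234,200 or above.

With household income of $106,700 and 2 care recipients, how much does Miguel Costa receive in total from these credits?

$19,300

Caregiver Credit: base = 2 × $9,675 = $19,350. income exceeds $96,300 by $10,400, which is 11 full-or-partial $1,000 increments; reduction = 11 × $225 = $2,475, leaving $16,875.
Rural Housing Credit: $106,700 is at or above $106,400, so the credit is $0.
Adoption Credit: $106,700 is below the $234,200 cutoff, so the full $2,425 applies.
Total: $16,875 + $0 + $2,425 = $19,300.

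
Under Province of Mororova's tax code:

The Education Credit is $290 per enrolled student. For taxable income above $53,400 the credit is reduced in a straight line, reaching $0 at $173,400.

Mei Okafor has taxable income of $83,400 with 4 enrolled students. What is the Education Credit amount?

Education Credit: base = 4 × $290 = $1,160. $83,400 is $30,000 into a $120,000 phase-out range, leaving 90,000/120,000 of the credit: $1,160 × 90,000/120,000 = $870.

$870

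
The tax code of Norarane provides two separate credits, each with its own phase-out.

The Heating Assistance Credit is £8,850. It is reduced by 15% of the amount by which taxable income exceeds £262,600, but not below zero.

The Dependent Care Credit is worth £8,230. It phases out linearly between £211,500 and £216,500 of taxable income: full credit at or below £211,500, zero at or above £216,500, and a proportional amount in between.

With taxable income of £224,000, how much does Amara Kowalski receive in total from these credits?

Heating Assistance Credit: £224,000 is at or below the £262,600 threshold, so the full £8,850 applies.
Dependent Care Credit: £224,000 is at or above £216,500, so the credit is £0.
Total: £8,850 + £0 = £8,850.

£8,850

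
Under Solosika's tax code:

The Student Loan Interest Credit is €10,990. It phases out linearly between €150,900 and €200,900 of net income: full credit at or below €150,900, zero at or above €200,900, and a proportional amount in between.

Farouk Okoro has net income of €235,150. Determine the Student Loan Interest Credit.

Student Loan Interest Credit: €235,150 is at or above €200,900, so the credit is €0.

€0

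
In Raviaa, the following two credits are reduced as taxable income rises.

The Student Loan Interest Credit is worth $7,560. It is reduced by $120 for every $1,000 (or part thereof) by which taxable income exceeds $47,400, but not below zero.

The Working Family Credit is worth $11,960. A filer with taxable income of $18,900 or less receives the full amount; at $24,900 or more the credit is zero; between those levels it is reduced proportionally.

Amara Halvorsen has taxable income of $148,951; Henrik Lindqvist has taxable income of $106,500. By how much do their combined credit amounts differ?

Amara ($148,951): Student Loan Interest Credit: income exceeds $47,400 by $101,551 → 102 increments × $120 = $12,240 ≥ base, so the credit is $0. Working Family Credit: $148,951 is at or above $24,900, so the credit is $0. total $0 + $0 = $0
Henrik ($106,500): Student Loan Interest Credit: income exceeds $47,400 by $59,100, which is 60 full-or-partial $1,000 increments; reduction = 60 × $120 = $7,200, leaving $360. Working Family Credit: $106,500 is at or above $24,900, so the credit is $0. total $360 + $0 = $360
Difference: |$0 − $360| = $360.

$360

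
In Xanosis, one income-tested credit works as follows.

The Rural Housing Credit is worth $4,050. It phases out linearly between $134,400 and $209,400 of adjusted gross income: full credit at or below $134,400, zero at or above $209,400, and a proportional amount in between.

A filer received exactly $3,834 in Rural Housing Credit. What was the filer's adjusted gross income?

$138,400

$3,834 is 3,834/4,050 of the full $4,050, so 216/4,050 of the $75,000 range has been used: income = $134,400 + $75,000 × 216/4,050 = $138,400.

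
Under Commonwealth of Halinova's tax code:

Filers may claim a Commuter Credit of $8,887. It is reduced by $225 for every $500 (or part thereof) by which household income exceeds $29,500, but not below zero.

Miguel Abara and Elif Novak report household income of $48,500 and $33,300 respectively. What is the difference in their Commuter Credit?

Miguel ($48,500): Commuter Credit: income exceeds $29,500 by $19,000, which is 38 full-or-partial $500 increments; reduction = 38 × $225 = $8,550, leaving $337.
Elif ($33,300): Commuter Credit: income exceeds $29,500 by $3,800, which is 8 full-or-partial $500 increments; reduction = 8 × $225 = $1,800, leaving $7,087.
Difference: |$337 − $7,087| = $6,750.

$6,750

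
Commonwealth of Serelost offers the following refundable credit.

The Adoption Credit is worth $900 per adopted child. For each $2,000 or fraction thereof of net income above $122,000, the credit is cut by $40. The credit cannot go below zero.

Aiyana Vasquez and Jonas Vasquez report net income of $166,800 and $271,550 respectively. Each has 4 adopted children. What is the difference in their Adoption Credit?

Aiyana ($166,800): Adoption Credit: base = 4 × $900 = $3,600. income exceeds $122,000 by $44,800, which is 23 full-or-partial $2,000 increments; reduction = 23 × $40 = $920, leaving $2,680.
Jonas ($271,550): Adoption Credit: base = 4 × $900 = $3,600. income exceeds $122,000 by $149,550, which is 75 full-or-partial $2,000 increments; reduction = 75 × $40 = $3,000, leaving $600.
Difference: |$2,680 − $600| = $2,080.

$2,080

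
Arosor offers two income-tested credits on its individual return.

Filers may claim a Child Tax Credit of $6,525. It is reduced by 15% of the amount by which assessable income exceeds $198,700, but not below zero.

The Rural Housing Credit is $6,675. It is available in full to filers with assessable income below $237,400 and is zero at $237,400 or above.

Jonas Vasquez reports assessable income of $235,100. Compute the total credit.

$7,740

Child Tax Credit: 15% of the $36,400 excess over $198,700 is $5,460; credit = $6,525 − $5,460 = $1,065.
Rural Housing Credit: $235,100 is below the $237,400 cutoff, so the full $6,675 applies.
Total: $1,065 + $6,675 = $7,740.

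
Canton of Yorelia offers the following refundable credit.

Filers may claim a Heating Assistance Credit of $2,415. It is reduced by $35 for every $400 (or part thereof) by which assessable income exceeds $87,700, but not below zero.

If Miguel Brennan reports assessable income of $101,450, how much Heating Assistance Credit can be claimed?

$1,190

Heating Assistance Credit: income exceeds $87,700 by $13,750, which is 35 full-or-partial $400 increments; reduction = 35 × $35 = $1,225, leaving $1,190.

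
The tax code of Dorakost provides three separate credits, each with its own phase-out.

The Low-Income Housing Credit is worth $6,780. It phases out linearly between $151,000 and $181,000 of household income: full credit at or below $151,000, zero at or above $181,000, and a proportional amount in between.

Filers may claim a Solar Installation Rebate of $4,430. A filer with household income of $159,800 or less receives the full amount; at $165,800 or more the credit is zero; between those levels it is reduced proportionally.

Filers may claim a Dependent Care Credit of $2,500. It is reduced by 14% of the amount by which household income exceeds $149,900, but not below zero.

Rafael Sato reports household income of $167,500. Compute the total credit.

$3,087

Low-Income Housing Credit: $167,500 is $16,500 into a $30,000 phase-out range, leaving 13,500/30,000 of the credit: $6,780 × 13,500/30,000 = $3,051.
Solar Installation Rebate: $167,500 is at or above $165,800, so the credit is $0.
Dependent Care Credit: 14% of the $17,600 excess over $149,900 is $2,464; credit = $2,500 − $2,464 = $36.
Total: $3,051 + $0 + $36 = $3,087.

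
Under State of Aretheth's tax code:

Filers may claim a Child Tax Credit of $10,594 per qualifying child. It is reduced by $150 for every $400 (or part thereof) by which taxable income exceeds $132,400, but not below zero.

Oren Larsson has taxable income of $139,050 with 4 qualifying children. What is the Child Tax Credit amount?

$39,826

Child Tax Credit: base = 4 × $10,594 = $42,376. income exceeds $132,400 by $6,650, which is 17 full-or-partial $400 increments; reduction = 17 × $150 = $2,550, leaving $39,826.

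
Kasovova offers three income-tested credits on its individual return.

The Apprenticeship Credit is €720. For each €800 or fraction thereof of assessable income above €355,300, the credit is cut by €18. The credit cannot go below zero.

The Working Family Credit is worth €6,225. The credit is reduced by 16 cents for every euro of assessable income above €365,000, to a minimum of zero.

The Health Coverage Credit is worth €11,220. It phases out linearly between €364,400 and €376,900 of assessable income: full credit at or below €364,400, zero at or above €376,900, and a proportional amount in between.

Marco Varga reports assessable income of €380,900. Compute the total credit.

Apprenticeship Credit: income exceeds €355,300 by €25,600, which is 32 full-or-partial €800 increments; reduction = 32 × €18 = €576, leaving €144.
Working Family Credit: 16% of the €15,900 excess over €365,000 is €2,544; credit = €6,225 − €2,544 = €3,681.
Health Coverage Credit: €380,900 is at or above €376,900, so the credit is €0.
Total: €144 + €3,681 + €0 = €3,825.

€3,825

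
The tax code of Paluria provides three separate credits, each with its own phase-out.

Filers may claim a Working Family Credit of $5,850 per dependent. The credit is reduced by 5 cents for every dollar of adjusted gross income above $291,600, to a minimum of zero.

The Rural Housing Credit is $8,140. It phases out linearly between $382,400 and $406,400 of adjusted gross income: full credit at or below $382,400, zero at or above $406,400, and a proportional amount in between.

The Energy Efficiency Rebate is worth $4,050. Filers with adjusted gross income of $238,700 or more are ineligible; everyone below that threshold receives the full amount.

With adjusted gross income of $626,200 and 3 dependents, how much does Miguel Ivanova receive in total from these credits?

Working Family Credit: base = 3 × $5,850 = $17,550. 5% of the $334,600 excess over $291,600 is $16,730; credit = $17,550 − $16,730 = $820.
Rural Housing Credit: $626,200 is at or above $406,400, so the credit is $0.
Energy Efficiency Rebate: $626,200 meets or exceeds the $238,700 cutoff, so the credit is $0.
Total: $820 + $0 + $0 = $820.

$820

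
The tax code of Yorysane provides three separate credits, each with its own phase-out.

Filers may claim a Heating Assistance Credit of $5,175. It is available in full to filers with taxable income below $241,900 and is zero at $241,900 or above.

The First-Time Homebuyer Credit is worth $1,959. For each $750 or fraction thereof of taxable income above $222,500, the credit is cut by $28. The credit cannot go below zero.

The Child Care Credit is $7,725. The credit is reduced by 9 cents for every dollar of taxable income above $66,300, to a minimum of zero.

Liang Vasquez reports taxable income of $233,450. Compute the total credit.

$6,714

Heating Assistance Credit: $233,450 is below the $241,900 cutoff, so the full $5,175 applies.
First-Time Homebuyer Credit: income exceeds $222,500 by $10,950, which is 15 full-or-partial $750 increments; reduction = 15 × $28 = $420, leaving $1,539.
Child Care Credit: 9% of the $167,150 excess over $66,300 is $15,043.50 ≥ base, so the credit is $0.
Total: $5,175 + $1,539 + $0 = $6,714.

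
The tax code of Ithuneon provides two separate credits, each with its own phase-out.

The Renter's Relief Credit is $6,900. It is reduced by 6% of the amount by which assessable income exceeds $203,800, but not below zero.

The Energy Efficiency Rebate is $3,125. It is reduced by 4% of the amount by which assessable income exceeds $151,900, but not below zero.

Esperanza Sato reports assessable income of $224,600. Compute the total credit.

Renter's Relief Credit: 6% of the $20,800 excess over $203,800 is $1,248; credit = $6,900 − $1,248 = $5,652.
Energy Efficiency Rebate: 4% of the $72,700 excess over $151,900 is $2,908; credit = $3,125 − $2,908 = $217.
Total: $5,652 + $217 = $5,869.

$5,869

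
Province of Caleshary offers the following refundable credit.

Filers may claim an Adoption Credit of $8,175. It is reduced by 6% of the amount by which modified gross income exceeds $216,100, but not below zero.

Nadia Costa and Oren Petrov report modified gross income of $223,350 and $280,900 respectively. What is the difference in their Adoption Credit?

$3,453

Nadia ($223,350): Adoption Credit: 6% of the $7,250 excess over $216,100 is $435; credit = $8,175 − $435 = $7,740.
Oren ($280,900): Adoption Credit: 6% of the $64,800 excess over $216,100 is $3,888; credit = $8,175 − $3,888 = $4,287.
Difference: |$7,740 − $4,287| = $3,453.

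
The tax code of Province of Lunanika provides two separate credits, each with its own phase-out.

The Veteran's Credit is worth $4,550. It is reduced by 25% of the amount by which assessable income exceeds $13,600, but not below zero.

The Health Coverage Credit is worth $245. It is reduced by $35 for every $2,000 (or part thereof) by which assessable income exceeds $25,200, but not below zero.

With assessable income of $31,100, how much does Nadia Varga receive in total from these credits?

$315

Veteran's Credit: 25% of the $17,500 excess over $13,600 is $4,375; credit = $4,550 − $4,375 = $175.
Health Coverage Credit: income exceeds $25,200 by $5,900, which is 3 full-or-partial $2,000 increments; reduction = 3 × $35 = $105, leaving $140.
Total: $175 + $140 = $315.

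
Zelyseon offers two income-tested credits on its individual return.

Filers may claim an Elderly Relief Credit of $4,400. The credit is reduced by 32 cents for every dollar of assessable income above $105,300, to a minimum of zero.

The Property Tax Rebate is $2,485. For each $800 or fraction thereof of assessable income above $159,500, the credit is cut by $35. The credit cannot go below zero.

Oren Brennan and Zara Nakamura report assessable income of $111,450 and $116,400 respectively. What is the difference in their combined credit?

Oren ($111,450): Elderly Relief Credit: 32% of the $6,150 excess over $105,300 is $1,968; credit = $4,400 − $1,968 = $2,432. Property Tax Rebate: $111,450 is at or below the $159,500 threshold, so the full $2,485 applies. total $2,432 + $2,485 = $4,917
Zara ($116,400): Elderly Relief Credit: 32% of the $11,100 excess over $105,300 is $3,552; credit = $4,400 − $3,552 = $848. Property Tax Rebate: $116,400 is at or below the $159,500 threshold, so the full $2,485 applies. total $848 + $2,485 = $3,333
Difference: |$4,917 − $3,333| = $1,584.

$1,584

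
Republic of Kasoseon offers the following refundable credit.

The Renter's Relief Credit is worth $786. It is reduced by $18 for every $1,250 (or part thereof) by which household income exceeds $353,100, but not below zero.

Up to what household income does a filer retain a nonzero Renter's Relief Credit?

After 43 increments the reduction is 43 × $18 = $774, leaving $12; one more increment wipes it out. Increment 43 ends at excess 43 × $1,250 = $53,750, so the highest qualifying income is $353,100 + $53,750 = $406,850.

$406,850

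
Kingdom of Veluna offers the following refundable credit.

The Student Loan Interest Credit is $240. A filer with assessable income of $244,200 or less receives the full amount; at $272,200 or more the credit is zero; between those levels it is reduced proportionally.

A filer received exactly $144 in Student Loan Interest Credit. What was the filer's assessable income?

$144 is 144/240 of the full $240, so 96/240 of the $28,000 range has been used: income = $244,200 + $28,000 × 96/240 = $255,400.

$255,400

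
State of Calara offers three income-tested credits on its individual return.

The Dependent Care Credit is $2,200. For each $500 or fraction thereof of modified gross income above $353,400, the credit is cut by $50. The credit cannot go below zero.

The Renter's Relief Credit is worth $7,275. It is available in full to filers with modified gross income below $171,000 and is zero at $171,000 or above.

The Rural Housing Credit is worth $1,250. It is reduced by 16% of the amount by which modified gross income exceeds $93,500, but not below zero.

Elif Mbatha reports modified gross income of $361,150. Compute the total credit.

$1,400

Dependent Care Credit: income exceeds $353,400 by $7,750, which is 16 full-or-partial $500 increments; reduction = 16 × $50 = $800, leaving $1,400.
Renter's Relief Credit: $361,150 meets or exceeds the $171,000 cutoff, so the credit is $0.
Rural Housing Credit: 16% of the $267,650 excess over $93,500 is $42,824 ≥ base, so the credit is $0.
Total: $1,400 + $0 + $0 = $1,400.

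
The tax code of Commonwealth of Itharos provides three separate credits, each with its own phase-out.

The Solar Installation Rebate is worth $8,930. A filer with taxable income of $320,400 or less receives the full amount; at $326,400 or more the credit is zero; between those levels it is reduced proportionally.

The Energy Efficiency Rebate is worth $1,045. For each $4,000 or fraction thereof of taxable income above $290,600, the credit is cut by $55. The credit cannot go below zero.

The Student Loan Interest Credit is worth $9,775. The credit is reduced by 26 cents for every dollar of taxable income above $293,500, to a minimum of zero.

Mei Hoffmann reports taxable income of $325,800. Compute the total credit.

Solar Installation Rebate: $325,800 is $5,400 into a $6,000 phase-out range, leaving 600/6,000 of the credit: $8,930 × 600/6,000 = $893.
Energy Efficiency Rebate: income exceeds $290,600 by $35,200, which is 9 full-or-partial $4,000 increments; reduction = 9 × $55 = $495, leaving $550.
Student Loan Interest Credit: 26% of the $32,300 excess over $293,500 is $8,398; credit = $9,775 − $8,398 = $1,377.
Total: $893 + $550 + $1,377 = $2,820.

$2,820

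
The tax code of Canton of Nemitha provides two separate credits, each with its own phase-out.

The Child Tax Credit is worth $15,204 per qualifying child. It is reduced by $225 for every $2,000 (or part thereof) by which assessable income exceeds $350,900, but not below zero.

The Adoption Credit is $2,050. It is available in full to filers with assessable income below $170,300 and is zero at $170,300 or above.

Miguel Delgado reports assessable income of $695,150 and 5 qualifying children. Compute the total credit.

$37,095

Child Tax Credit: base = 5 × $15,204 = $76,020. income exceeds $350,900 by $344,250, which is 173 full-or-partial $2,000 increments; reduction = 173 × $225 = $38,925, leaving $37,095.
Adoption Credit: $695,150 meets or exceeds the $170,300 cutoff, so the credit is $0.
Total: $37,095 + $0 = $37,095.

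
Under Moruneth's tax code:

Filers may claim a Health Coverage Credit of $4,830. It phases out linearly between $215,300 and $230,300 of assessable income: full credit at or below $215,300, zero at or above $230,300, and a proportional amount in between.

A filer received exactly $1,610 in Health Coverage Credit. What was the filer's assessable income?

$225,300

$1,610 is 1,610/4,830 of the full $4,830, so 3,220/4,830 of the $15,000 range has been used: income = $215,300 + $15,000 × 3,220/4,830 = $225,300.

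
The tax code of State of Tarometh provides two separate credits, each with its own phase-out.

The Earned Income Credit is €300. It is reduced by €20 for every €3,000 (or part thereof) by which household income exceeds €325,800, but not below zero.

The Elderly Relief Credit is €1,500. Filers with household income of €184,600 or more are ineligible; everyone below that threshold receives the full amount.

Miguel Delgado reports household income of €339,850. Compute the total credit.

Earned Income Credit: income exceeds €325,800 by €14,050, which is 5 full-or-partial €3,000 increments; reduction = 5 × €20 = €100, leaving €200.
Elderly Relief Credit: €339,850 meets or exceeds the €184,600 cutoff, so the credit is €0.
Total: €200 + €0 = €200.

€200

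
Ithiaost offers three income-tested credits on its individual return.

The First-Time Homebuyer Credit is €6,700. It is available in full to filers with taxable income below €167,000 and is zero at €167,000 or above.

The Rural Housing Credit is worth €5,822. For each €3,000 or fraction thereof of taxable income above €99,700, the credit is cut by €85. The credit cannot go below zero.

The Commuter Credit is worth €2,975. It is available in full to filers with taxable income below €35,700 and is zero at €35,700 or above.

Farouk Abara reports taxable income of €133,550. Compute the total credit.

€11,502

First-Time Homebuyer Credit: €133,550 is below the €167,000 cutoff, so the full €6,700 applies.
Rural Housing Credit: income exceeds €99,700 by €33,850, which is 12 full-or-partial €3,000 increments; reduction = 12 × €85 = €1,020, leaving €4,802.
Commuter Credit: €133,550 meets or exceeds the €35,700 cutoff, so the credit is €0.
Total: €6,700 + €4,802 + €0 = €11,502.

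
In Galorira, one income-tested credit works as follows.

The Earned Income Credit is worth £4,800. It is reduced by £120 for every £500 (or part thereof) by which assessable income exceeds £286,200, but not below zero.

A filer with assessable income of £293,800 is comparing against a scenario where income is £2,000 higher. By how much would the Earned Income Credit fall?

£480

At £293,800 — income exceeds £286,200 by £7,600, which is 16 full-or-partial £500 increments; reduction = 16 × £120 = £1,920, leaving £2,880.
At £295,800 — income exceeds £286,200 by £9,600, which is 20 full-or-partial £500 increments; reduction = 20 × £120 = £2,400, leaving £2,400.
Lost: £2,880 − £2,400 = £480.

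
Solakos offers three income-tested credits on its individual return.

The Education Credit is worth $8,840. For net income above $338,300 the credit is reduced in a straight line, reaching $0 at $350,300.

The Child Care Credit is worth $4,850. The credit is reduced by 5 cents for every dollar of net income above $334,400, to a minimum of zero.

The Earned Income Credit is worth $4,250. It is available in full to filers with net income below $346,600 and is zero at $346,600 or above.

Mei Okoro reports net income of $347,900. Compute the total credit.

$5,943

Education Credit: $347,900 is $9,600 into a $12,000 phase-out range, leaving 2,400/12,000 of the credit: $8,840 × 2,400/12,000 = $1,768.
Child Care Credit: 5% of the $13,500 excess over $334,400 is $675; credit = $4,850 − $675 = $4,175.
Earned Income Credit: $347,900 meets or exceeds the $346,600 cutoff, so the credit is $0.
Total: $1,768 + $4,175 + $0 = $5,943.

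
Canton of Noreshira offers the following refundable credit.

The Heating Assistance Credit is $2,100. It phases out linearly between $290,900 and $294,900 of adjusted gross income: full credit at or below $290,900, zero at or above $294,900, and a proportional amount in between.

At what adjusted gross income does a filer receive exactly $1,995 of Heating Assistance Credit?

$1,995 is 1,995/2,100 of the full $2,100, so 105/2,100 of the $4,000 range has been used: income = $290,900 + $4,000 × 105/2,100 = $291,100.

$291,100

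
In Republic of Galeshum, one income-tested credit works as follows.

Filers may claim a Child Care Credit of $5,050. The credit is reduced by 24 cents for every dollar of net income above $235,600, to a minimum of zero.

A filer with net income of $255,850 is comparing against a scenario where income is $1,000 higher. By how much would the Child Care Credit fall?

$190

At $255,850 — 24% of the $20,250 excess over $235,600 is $4,860; credit = $5,050 − $4,860 = $190.
At $256,850 — 24% of the $21,250 excess over $235,600 is $5,100 ≥ base, so the credit is $0.
Lost: $190 − $0 = $190.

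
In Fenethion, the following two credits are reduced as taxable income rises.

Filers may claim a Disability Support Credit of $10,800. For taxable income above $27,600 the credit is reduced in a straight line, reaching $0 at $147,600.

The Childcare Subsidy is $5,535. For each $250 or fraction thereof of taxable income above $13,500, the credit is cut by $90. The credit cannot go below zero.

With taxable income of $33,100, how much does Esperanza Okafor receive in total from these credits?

Disability Support Credit: $33,100 is $5,500 into a $120,000 phase-out range, leaving 114,500/120,000 of the credit: $10,800 × 114,500/120,000 = $10,305.
Childcare Subsidy: income exceeds $13,500 by $19,600 → 79 increments × $90 = $7,110 ≥ base, so the credit is $0.
Total: $10,305 + $0 = $10,305.

$10,305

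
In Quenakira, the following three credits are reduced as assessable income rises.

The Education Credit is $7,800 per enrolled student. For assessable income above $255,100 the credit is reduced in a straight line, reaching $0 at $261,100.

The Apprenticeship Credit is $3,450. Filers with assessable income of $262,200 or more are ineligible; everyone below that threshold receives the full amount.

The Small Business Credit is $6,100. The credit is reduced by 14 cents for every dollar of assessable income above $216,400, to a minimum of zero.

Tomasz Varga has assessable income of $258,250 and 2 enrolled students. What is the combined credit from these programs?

Education Credit: base = 2 × $7,800 = $15,600. $258,250 is $3,150 into a $6,000 phase-out range, leaving 2,850/6,000 of the credit: $15,600 × 2,850/6,000 = $7,410.
Apprenticeship Credit: $258,250 is below the $262,200 cutoff, so the full $3,450 applies.
Small Business Credit: 14% of the $41,850 excess over $216,400 is $5,859; credit = $6,100 − $5,859 = $241.
Total: $7,410 + $3,450 + $241 = $11,101.

$11,101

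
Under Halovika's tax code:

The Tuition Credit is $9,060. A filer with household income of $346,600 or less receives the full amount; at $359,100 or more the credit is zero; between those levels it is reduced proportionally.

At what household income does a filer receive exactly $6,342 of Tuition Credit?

$350,350

$6,342 is 6,342/9,060 of the full $9,060, so 2,718/9,060 of the $12,500 range has been used: income = $346,600 + $12,500 × 2,718/9,060 = $350,350.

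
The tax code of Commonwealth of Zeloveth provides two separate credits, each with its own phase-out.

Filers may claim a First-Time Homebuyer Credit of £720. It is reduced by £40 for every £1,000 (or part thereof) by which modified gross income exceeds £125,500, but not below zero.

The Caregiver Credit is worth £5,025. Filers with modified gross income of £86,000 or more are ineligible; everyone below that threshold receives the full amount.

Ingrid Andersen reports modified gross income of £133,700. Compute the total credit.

First-Time Homebuyer Credit: income exceeds £125,500 by £8,200, which is 9 full-or-partial £1,000 increments; reduction = 9 × £40 = £360, leaving £360.
Caregiver Credit: £133,700 meets or exceeds the £86,000 cutoff, so the credit is £0.
Total: £360 + £0 = £360.

£360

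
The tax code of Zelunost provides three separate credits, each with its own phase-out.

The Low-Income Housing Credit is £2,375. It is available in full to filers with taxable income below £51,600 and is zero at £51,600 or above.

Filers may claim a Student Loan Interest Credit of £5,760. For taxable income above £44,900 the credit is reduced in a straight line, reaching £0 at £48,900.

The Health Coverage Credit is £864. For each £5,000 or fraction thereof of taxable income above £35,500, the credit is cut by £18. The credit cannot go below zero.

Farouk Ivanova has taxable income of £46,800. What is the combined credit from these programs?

£6,209

Low-Income Housing Credit: £46,800 is below the £51,600 cutoff, so the full £2,375 applies.
Student Loan Interest Credit: £46,800 is £1,900 into a £4,000 phase-out range, leaving 2,100/4,000 of the credit: £5,760 × 2,100/4,000 = £3,024.
Health Coverage Credit: income exceeds £35,500 by £11,300, which is 3 full-or-partial £5,000 increments; reduction = 3 × £18 = £54, leaving £810.
Total: £2,375 + £3,024 + £810 = £6,209.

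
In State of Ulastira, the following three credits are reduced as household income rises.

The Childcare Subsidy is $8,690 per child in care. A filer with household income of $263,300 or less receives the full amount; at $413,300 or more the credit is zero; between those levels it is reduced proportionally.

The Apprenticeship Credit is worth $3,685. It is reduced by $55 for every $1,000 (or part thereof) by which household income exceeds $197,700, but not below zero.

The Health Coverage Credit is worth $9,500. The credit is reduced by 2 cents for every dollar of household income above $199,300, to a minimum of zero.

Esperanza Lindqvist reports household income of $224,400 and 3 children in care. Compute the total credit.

Childcare Subsidy: base = 3 × $8,690 = $26,070. $224,400 is at or below the $263,300 threshold, so the full $26,070 applies.
Apprenticeship Credit: income exceeds $197,700 by $26,700, which is 27 full-or-partial $1,000 increments; reduction = 27 × $55 = $1,485, leaving $2,200.
Health Coverage Credit: 2% of the $25,100 excess over $199,300 is $502; credit = $9,500 − $502 = $8,998.
Total: $26,070 + $2,200 + $8,998 = $37,268.

$37,268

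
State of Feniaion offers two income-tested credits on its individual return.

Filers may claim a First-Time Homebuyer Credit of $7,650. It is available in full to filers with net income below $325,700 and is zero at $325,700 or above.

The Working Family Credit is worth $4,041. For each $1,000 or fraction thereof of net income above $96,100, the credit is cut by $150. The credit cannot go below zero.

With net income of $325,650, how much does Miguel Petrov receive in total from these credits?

$7,650

First-Time Homebuyer Credit: $325,650 is below the $325,700 cutoff, so the full $7,650 applies.
Working Family Credit: income exceeds $96,100 by $229,550 → 230 increments × $150 = $34,500 ≥ base, so the credit is $0.
Total: $7,650 + $0 = $7,650.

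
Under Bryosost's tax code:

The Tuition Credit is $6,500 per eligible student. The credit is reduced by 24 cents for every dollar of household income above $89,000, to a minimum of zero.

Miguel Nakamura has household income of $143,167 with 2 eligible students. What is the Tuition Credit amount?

Tuition Credit: base = 2 × $6,500 = $13,000. 24% of the $54,167 excess over $89,000 is $13,000.08 ≥ base, so the credit is $0.

$0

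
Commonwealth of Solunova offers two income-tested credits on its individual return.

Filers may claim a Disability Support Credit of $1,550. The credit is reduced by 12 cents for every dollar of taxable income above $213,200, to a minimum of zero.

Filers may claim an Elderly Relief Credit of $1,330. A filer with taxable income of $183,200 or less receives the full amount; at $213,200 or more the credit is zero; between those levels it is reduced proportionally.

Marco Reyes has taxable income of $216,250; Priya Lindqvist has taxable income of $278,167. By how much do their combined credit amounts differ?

$1,184

Marco ($216,250): Disability Support Credit: 12% of the $3,050 excess over $213,200 is $366; credit = $1,550 − $366 = $1,184. Elderly Relief Credit: $216,250 is at or above $213,200, so the credit is $0. total $1,184 + $0 = $1,184
Priya ($278,167): Disability Support Credit: 12% of the $64,967 excess over $213,200 is $7,796.04 ≥ base, so the credit is $0. Elderly Relief Credit: $278,167 is at or above $213,200, so the credit is $0. total $0 + $0 = $0
Difference: |$1,184 − $0| = $1,184.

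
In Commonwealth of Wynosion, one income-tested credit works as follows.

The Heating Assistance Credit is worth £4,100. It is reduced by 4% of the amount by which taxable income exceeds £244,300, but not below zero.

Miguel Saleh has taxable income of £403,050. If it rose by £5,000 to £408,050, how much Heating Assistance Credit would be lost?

£0

At £403,050 — 4% of the £158,750 excess over £244,300 is £6,350 ≥ base, so the credit is £0.
At £408,050 — 4% of the £163,750 excess over £244,300 is £6,550 ≥ base, so the credit is £0.
Lost: £0 − £0 = £0.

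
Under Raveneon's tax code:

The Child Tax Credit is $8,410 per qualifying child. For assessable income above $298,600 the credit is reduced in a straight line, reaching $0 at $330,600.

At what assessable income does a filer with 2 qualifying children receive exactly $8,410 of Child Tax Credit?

Full credit = 2 × $8,410 = $16,820.
$8,410 is 8,410/16,820 of the full $16,820, so 8,410/16,820 of the $32,000 range has been used: income = $298,600 + $32,000 × 8,410/16,820 = $314,600.

$314,600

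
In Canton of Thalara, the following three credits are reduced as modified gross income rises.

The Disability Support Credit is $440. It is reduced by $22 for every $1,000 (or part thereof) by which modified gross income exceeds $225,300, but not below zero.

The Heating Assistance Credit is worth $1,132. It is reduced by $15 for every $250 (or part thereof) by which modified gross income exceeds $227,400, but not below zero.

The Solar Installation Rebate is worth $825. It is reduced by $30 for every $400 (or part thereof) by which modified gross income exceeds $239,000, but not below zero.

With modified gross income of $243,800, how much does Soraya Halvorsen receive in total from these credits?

Disability Support Credit: income exceeds $225,300 by $18,500, which is 19 full-or-partial $1,000 increments; reduction = 19 × $22 = $418, leaving $22.
Heating Assistance Credit: income exceeds $227,400 by $16,400, which is 66 full-or-partial $250 increments; reduction = 66 × $15 = $990, leaving $142.
Solar Installation Rebate: income exceeds $239,000 by $4,800, which is 12 full-or-partial $400 increments; reduction = 12 × $30 = $360, leaving $465.
Total: $22 + $142 + $465 = $629.

$629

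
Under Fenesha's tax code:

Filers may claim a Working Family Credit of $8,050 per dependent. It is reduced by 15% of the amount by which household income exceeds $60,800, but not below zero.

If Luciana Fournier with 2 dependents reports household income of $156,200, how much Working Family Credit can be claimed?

Working Family Credit: base = 2 × $8,050 = $16,100. 15% of the $95,400 excess over $60,800 is $14,310; credit = $16,100 − $14,310 = $1,790.

$1,790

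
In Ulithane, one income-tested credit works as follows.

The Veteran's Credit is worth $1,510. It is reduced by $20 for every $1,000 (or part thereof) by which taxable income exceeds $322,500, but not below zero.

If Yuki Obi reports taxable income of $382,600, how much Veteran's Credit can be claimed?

$290

Veteran's Credit: income exceeds $322,500 by $60,100, which is 61 full-or-partial $1,000 increments; reduction = 61 × $20 = $1,220, leaving $290.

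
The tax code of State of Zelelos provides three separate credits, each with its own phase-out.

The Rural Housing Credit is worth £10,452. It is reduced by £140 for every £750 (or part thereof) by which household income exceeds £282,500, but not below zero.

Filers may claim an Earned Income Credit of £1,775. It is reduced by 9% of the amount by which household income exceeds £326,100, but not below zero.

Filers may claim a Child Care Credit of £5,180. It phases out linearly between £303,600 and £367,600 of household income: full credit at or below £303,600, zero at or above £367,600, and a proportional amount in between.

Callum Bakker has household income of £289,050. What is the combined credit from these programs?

Rural Housing Credit: income exceeds £282,500 by £6,550, which is 9 full-or-partial £750 increments; reduction = 9 × £140 = £1,260, leaving £9,192.
Earned Income Credit: £289,050 is at or below the £326,100 threshold, so the full £1,775 applies.
Child Care Credit: £289,050 is at or below the £303,600 threshold, so the full £5,180 applies.
Total: £9,192 + £1,775 + £5,180 = £16,147.

£16,147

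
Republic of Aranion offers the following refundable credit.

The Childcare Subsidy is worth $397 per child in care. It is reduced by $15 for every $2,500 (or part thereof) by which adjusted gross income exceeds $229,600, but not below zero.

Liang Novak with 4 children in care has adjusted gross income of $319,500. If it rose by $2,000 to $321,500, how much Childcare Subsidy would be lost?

$15

At $319,500 — base = 4 × $397 = $1,588. income exceeds $229,600 by $89,900, which is 36 full-or-partial $2,500 increments; reduction = 36 × $15 = $540, leaving $1,048.
At $321,500 — base = 4 × $397 = $1,588. income exceeds $229,600 by $91,900, which is 37 full-or-partial $2,500 increments; reduction = 37 × $15 = $555, leaving $1,033.
Lost: $1,048 − $1,033 = $15.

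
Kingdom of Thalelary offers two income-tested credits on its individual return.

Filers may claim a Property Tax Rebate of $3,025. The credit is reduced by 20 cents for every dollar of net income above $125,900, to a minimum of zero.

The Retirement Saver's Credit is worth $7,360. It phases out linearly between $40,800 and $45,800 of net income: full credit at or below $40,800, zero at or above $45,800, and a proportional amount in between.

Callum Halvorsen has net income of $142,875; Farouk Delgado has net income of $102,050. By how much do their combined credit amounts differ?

$3,025

Callum ($142,875): Property Tax Rebate: 20% of the $16,975 excess over $125,900 is $3,395 ≥ base, so the credit is $0. Retirement Saver's Credit: $142,875 is at or above $45,800, so the credit is $0. total $0 + $0 = $0
Farouk ($102,050): Property Tax Rebate: $102,050 is at or below the $125,900 threshold, so the full $3,025 applies. Retirement Saver's Credit: $102,050 is at or above $45,800, so the credit is $0. total $3,025 + $0 = $3,025
Difference: |$0 − $3,025| = $3,025.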